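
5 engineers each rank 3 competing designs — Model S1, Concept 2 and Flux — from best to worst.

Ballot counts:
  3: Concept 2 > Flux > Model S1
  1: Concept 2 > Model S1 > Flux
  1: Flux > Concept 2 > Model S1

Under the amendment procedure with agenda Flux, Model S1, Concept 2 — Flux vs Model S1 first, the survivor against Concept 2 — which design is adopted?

Concept 2

Round 1: Flux vs Model S1 — 4–1, Flux advances.
Round 2: Flux vs Concept 2 — 1–4, Concept 2 advances.
Concept 2 survives the agenda.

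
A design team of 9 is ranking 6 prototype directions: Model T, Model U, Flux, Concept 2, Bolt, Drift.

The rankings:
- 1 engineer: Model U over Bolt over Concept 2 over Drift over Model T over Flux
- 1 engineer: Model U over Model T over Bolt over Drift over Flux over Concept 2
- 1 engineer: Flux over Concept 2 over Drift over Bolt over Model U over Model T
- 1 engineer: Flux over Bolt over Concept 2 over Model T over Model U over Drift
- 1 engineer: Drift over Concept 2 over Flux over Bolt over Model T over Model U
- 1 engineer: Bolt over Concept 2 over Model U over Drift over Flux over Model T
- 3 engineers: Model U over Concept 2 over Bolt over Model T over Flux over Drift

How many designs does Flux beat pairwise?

Flux against each rival (9 engineers):
Flux vs Model T: Model T, 5–4.
Flux vs Model U: 3 to 6, Model U.
Flux vs Concept 2: Concept 2 wins 6–3.
Flux vs Bolt: Bolt, 6–3.
Flux vs Drift: Flux, 5–4.
Flux beats Drift; loses to Model T, Model U, Concept 2, Bolt — 1 pairwise win.

1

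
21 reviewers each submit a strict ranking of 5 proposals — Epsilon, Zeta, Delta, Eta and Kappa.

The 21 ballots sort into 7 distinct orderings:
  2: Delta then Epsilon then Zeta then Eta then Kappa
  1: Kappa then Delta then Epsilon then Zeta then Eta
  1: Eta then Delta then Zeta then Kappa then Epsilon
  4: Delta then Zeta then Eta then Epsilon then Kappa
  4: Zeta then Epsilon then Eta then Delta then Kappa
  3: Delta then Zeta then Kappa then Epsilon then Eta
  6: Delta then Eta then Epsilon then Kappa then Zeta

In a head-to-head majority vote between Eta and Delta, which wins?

Ballots ranking Eta above Delta: 1 + 4 = 5.
Ballots ranking Delta above Eta: 21 − 5 = 16.
Delta wins the head-to-head 16–5.

Delta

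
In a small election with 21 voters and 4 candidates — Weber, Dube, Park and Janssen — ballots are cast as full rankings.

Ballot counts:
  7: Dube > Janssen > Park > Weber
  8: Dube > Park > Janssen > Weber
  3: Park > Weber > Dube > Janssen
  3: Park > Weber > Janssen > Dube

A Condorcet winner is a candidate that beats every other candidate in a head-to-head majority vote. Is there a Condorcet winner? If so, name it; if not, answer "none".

Check each pair by majority over 21 ballots:
Weber vs Dube: 3+3 = 6 for Weber, 15 for Dube — Dube by 15–6.
Weber vs Park: Weber preferred on 0 ballots; Park wins 21–0.
Weber vs Janssen: 3+3 = 6 for Weber, 15 for Janssen — Janssen by 15–6.
Dube vs Park: 7+8 = 15 for Dube, 6 for Park — Dube by 15–6.
Dube vs Janssen: Dube is ranked higher on 7+8+3 = 18 ballots, Janssen on 3. Dube wins 18–3.
Park vs Janssen: 14 to 7, Park.
Only Dube has no losses; Dube is the Condorcet winner.

Dube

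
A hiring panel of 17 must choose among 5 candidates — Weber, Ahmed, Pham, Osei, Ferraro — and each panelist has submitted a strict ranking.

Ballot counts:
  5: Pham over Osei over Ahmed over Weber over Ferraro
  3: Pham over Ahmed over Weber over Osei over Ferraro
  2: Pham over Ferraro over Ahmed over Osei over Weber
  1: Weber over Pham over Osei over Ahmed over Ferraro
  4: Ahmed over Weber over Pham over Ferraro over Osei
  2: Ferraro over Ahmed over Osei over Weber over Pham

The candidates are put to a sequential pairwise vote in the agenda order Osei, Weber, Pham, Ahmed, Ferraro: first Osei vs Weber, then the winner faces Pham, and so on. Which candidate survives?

Round 1: Osei vs Weber — 9–8, Osei advances.
Round 2: Osei vs Pham — 2–15, Pham advances.
Round 3: Pham vs Ahmed — 11–6, Pham advances.
Round 4: Pham vs Ferraro — 15–2, Pham advances.
Pham survives the agenda.

Pham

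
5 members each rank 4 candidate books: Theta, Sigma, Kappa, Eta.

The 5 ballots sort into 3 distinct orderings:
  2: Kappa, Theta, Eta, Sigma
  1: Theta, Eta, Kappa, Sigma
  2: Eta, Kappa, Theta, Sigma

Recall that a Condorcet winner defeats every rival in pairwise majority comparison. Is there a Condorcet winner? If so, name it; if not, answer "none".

none

Head-to-head results (5 members):
Theta–Sigma: Theta 5–0.
Theta–Kappa: Kappa 4–1.
Theta vs Eta: Theta, 3–2.
Sigma–Kappa: Kappa 5–0.
Sigma–Eta: Eta 5–0.
Kappa–Eta: Eta 3–2.
Every book loses at least once (Theta loses to Kappa; Sigma loses to Theta; Kappa loses to Eta; Eta loses to Theta). The majority relation contains the cycle Theta beats Eta beats Kappa beats Theta, so there is no Condorcet winner.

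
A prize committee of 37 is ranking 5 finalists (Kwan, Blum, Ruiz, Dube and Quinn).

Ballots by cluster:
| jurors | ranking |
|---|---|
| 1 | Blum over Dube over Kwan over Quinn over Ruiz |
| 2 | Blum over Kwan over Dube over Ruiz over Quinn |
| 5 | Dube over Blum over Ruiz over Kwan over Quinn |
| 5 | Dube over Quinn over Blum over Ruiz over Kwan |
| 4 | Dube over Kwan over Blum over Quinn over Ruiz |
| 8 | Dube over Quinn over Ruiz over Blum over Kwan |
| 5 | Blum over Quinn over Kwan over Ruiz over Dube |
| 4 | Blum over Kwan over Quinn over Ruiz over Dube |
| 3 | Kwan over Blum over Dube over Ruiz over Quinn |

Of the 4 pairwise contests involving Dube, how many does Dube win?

4

Dube against each rival (37 jurors):
Dube vs Kwan: Dube preferred on 1+5+5+4+8 = 23 ballots; Dube wins 23–14.
Dube vs Blum: Dube is ranked higher on 5+5+4+8 = 22 ballots, Blum on 15. Dube wins 22–15.
Dube vs Ruiz: Dube, 28–9.
Dube vs Quinn: 28 to 9, Dube.
Dube beats Kwan, Blum, Ruiz, Quinn — 4 pairwise wins.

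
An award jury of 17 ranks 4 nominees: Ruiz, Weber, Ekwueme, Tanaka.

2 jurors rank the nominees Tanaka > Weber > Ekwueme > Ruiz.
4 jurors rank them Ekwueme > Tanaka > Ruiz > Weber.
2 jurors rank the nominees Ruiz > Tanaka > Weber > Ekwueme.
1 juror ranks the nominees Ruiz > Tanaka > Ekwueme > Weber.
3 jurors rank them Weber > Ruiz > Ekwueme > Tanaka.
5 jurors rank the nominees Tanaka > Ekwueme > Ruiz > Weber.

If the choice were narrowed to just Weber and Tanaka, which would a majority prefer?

Ballots ranking Weber above Tanaka: 3.
Ballots ranking Tanaka above Weber: 17 − 3 = 14.
Tanaka wins the head-to-head 14–3.

Tanaka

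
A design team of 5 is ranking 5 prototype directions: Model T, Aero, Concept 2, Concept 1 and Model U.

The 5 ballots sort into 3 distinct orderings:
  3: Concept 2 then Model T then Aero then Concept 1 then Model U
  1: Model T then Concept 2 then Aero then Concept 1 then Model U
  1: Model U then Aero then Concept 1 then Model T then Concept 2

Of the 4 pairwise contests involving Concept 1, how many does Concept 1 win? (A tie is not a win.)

Concept 1 against each rival (5 engineers):
Concept 1 vs Model T: 1 to 4, Model T.
Concept 1 vs Aero: Concept 1 preferred on 0 ballots; Aero wins 5–0.
Concept 1 vs Concept 2: Concept 2, 4–1.
Concept 1 vs Model U: Concept 1 wins 4–1.
Concept 1 beats Model U; loses to Model T, Aero, Concept 2 — 1 pairwise win.

1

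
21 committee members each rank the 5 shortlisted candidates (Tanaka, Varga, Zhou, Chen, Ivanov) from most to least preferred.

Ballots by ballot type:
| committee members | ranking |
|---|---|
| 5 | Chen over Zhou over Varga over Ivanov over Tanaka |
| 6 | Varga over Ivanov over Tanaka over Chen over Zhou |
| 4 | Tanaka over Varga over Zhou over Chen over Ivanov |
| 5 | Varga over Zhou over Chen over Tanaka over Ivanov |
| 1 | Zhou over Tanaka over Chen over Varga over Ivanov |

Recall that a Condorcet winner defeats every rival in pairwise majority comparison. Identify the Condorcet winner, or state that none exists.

Varga

Check each pair by majority over 21 ballots:
Tanaka vs Varga: Varga wins 16–5.
Tanaka vs Zhou: Zhou wins 11–10.
Tanaka–Chen: Tanaka 11–10.
Tanaka vs Ivanov: Ivanov wins 11–10.
Varga vs Zhou: Varga, 15–6.
Varga vs Chen: Varga wins 15–6.
Varga vs Ivanov: Varga, 21–0.
Zhou vs Chen: Chen wins 11–10.
Zhou–Ivanov: Zhou 15–6.
Chen vs Ivanov: Chen wins 15–6.
Varga beats each of Tanaka, Zhou, Chen, Ivanov — Varga is the Condorcet winner.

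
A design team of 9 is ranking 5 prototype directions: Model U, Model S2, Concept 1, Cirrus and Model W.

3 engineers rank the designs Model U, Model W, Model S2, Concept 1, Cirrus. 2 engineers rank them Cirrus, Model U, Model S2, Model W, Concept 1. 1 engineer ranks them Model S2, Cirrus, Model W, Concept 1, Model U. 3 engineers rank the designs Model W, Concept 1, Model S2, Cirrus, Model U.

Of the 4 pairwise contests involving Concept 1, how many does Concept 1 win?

1

Concept 1 against each rival (9 engineers):
Concept 1–Model U: Model U 5–4.
Concept 1 vs Model S2: 3 to 6, Model S2.
Concept 1 vs Cirrus: Concept 1 wins 6–3.
Concept 1 vs Model W: Model W, 9–0.
Concept 1 beats Cirrus; loses to Model U, Model S2, Model W — 1 pairwise win.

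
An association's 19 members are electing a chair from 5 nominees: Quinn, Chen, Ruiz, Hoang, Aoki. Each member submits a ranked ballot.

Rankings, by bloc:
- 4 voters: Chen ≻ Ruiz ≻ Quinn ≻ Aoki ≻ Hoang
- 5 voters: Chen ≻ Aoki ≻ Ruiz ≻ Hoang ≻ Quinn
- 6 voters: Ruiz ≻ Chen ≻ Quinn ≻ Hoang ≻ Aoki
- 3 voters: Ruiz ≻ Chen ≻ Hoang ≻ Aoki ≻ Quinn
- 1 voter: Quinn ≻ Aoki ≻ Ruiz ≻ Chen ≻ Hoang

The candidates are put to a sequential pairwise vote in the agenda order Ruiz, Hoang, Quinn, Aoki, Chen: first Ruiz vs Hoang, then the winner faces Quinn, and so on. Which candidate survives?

Round 1: Ruiz vs Hoang — 19–0, Ruiz advances.
Round 2: Ruiz vs Quinn — 18–1, Ruiz advances.
Round 3: Ruiz vs Aoki — 13–6, Ruiz advances.
Round 4: Ruiz vs Chen — 10–9, Ruiz advances.
Ruiz survives the agenda.

Ruiz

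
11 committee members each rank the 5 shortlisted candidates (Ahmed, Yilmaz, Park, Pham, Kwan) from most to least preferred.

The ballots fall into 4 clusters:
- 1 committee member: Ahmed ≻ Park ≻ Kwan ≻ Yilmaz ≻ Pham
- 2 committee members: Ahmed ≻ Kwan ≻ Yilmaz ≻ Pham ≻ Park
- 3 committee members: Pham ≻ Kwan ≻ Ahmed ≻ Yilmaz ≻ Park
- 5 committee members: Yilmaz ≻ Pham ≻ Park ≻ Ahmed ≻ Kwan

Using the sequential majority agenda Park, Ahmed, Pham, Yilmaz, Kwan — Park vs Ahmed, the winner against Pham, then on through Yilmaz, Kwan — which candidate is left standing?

Round 1: Park vs Ahmed — 5–6, Ahmed advances.
Round 2: Ahmed vs Pham — 3–8, Pham advances.
Round 3: Pham vs Yilmaz — 3–8, Yilmaz advances.
Round 4: Yilmaz vs Kwan — 5–6, Kwan advances.
The agenda winner is Kwan.

Kwan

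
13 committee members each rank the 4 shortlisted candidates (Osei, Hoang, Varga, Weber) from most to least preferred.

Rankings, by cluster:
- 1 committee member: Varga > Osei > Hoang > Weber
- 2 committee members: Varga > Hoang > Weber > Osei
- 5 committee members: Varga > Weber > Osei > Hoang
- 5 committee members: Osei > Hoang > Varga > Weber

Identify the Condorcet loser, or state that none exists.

Pairwise majorities:
Osei vs Hoang: Osei wins 11–2.
Osei vs Varga: Varga, 8–5.
Osei–Weber: Weber 7–6.
Hoang vs Varga: Varga, 8–5.
Hoang vs Weber: Hoang preferred on 1+2+5 = 8 ballots; Hoang wins 8–5.
Varga vs Weber: 1+2+5+5 = 13 for Varga, 0 for Weber — Varga by 13–0.
Each candidate has at least one pairwise win (Osei beats Hoang; Hoang beats Weber; Varga beats Osei; Weber beats Osei) — no Condorcet loser.

none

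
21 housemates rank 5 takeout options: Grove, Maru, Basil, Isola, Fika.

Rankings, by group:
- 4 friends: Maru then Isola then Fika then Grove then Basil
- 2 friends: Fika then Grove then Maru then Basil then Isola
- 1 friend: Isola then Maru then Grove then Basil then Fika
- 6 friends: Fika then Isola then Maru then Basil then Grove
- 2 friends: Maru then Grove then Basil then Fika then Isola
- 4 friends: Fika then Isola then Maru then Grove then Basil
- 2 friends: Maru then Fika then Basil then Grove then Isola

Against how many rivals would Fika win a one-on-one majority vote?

Fika against each rival (21 friends):
Fika vs Grove: 18 to 3, Fika.
Fika vs Maru: Fika preferred on 2+6+4 = 12 ballots; Fika wins 12–9.
Fika vs Basil: Fika wins 18–3.
Fika vs Isola: Fika wins 16–5.
Fika beats Grove, Maru, Basil, Isola — 4 pairwise wins.

4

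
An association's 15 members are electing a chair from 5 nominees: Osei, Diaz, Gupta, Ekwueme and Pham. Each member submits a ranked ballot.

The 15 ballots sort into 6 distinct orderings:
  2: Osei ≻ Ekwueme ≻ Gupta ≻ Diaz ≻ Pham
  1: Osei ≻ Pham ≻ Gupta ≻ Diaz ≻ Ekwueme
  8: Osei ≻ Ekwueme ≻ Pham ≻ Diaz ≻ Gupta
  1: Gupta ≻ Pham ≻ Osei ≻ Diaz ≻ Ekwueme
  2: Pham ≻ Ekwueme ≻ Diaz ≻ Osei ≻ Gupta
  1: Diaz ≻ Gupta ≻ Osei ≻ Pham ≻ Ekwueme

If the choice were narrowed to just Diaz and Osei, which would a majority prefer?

Osei

Ballots ranking Diaz above Osei: 2 + 1 = 3.
Ballots ranking Osei above Diaz: 15 − 3 = 12.
Osei wins the head-to-head 12–3.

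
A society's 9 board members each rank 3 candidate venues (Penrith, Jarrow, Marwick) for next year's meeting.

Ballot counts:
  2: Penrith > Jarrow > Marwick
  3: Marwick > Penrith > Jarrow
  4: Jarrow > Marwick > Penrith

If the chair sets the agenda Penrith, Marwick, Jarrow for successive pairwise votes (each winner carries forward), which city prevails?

Round 1: Penrith vs Marwick — 2–7, Marwick advances.
Round 2: Marwick vs Jarrow — 3–6, Jarrow advances.
The agenda winner is Jarrow.

Jarrow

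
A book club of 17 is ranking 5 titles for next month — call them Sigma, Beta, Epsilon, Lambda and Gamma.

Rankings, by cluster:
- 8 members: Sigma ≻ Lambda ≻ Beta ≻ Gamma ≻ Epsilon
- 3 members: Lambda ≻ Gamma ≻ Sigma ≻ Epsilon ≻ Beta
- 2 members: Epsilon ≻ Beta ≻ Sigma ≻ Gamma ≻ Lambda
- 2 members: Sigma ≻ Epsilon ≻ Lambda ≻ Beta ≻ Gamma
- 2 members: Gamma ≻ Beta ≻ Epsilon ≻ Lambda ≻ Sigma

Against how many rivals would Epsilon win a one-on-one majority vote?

Epsilon against each rival (17 members):
Epsilon–Sigma: Sigma 13–4.
Epsilon–Beta: Beta 10–7.
Epsilon vs Lambda: Lambda, 11–6.
Epsilon vs Gamma: Epsilon is ranked higher on 2+2 = 4 ballots, Gamma on 13. Gamma wins 13–4.
Epsilon beats no one; loses to Sigma, Beta, Lambda, Gamma — 0 pairwise wins.

0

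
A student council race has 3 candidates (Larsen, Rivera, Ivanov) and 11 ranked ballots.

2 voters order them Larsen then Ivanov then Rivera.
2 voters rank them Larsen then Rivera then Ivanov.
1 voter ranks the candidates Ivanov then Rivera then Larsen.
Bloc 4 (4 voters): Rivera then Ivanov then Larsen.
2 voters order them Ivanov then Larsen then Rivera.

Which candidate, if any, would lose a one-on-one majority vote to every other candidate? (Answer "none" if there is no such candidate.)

none

Pairwise majorities:
Larsen vs Rivera: Larsen, 6–5.
Larsen vs Ivanov: 2+2 = 4 for Larsen, 7 for Ivanov — Ivanov by 7–4.
Rivera vs Ivanov: Rivera wins 6–5.
No candidate is winless: Larsen beats Rivera; Rivera beats Ivanov; Ivanov beats Larsen. There is no Condorcet loser.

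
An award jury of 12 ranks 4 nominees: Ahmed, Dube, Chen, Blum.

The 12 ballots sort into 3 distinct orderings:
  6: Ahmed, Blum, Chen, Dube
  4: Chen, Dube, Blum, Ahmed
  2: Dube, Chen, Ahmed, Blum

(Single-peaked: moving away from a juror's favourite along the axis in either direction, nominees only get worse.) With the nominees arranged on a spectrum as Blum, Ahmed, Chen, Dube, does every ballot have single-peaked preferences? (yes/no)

Axis positions: Blum=1, Ahmed=2, Chen=3, Dube=4.
Ballot type 1 (peak Ahmed at position 2): ranking walks positions 2-1-3-4, expanding outward from the peak — single-peaked.
Ballot type 2: ranking walks positions 3-4-1-2; Blum is ranked above Ahmed even though Ahmed lies between Blum and the peak Chen on the axis — preferences dip and rise again. Not single-peaked.
Ballot type 3 (peak Dube at position 4): ranking walks positions 4-3-2-1, expanding outward from the peak — single-peaked.
Ballot type 2 violates single-peakedness, so the profile is not single-peaked on this axis.

no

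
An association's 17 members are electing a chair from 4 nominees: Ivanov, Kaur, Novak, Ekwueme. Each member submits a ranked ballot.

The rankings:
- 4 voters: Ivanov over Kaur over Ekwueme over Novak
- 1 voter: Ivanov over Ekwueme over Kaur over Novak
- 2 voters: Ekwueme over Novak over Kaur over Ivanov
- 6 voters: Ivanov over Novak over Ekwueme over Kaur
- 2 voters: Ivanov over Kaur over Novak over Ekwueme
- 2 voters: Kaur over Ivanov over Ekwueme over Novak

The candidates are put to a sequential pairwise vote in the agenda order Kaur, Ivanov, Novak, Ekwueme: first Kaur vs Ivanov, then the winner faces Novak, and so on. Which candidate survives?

Round 1: Kaur vs Ivanov — 4–13, Ivanov advances.
Round 2: Ivanov vs Novak — 15–2, Ivanov advances.
Round 3: Ivanov vs Ekwueme — 15–2, Ivanov advances.
The agenda winner is Ivanov.

Ivanov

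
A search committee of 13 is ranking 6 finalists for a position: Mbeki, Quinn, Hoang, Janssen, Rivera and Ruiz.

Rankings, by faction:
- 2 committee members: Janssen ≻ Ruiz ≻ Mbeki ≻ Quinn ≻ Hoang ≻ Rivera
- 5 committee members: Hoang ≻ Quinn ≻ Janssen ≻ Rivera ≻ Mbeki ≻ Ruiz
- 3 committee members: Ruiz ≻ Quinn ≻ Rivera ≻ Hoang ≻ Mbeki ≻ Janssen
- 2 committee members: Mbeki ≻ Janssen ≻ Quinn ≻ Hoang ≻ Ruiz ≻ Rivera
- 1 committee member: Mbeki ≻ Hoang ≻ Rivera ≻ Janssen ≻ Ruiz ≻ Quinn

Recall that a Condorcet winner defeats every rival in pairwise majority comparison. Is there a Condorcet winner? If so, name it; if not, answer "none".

Head-to-head results (13 committee members):
Mbeki vs Quinn: 2+2+1 = 5 for Mbeki, 8 for Quinn — Quinn by 8–5.
Mbeki–Hoang: Hoang 8–5.
Mbeki–Janssen: Janssen 7–6.
Mbeki–Rivera: Rivera 8–5.
Mbeki vs Ruiz: 8 to 5, Mbeki.
Quinn vs Hoang: Quinn preferred on 2+3+2 = 7 ballots; Quinn wins 7–6.
Quinn–Janssen: Quinn 8–5.
Quinn vs Rivera: Quinn, 12–1.
Quinn vs Ruiz: 7 to 6, Quinn.
Hoang vs Janssen: Hoang is ranked higher on 5+3+1 = 9 ballots, Janssen on 4. Hoang wins 9–4.
Hoang vs Rivera: Hoang is ranked higher on 2+5+2+1 = 10 ballots, Rivera on 3. Hoang wins 10–3.
Hoang vs Ruiz: Hoang, 8–5.
Janssen vs Rivera: Janssen, 9–4.
Janssen vs Ruiz: Janssen is ranked higher on 2+5+2+1 = 10 ballots, Ruiz on 3. Janssen wins 10–3.
Rivera vs Ruiz: 5+1 = 6 for Rivera, 7 for Ruiz — Ruiz by 7–6.
Quinn beats each of Mbeki, Hoang, Janssen, Rivera, Ruiz — Quinn is the Condorcet winner.

Quinn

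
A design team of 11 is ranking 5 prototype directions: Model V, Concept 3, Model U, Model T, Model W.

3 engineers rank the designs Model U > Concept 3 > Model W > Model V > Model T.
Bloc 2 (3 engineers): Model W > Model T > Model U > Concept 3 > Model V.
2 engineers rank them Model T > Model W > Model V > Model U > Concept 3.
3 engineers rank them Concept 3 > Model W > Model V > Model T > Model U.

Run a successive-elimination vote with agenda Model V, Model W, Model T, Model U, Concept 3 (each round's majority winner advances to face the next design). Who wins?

Round 1: Model V vs Model W — 0–11, Model W advances.
Round 2: Model W vs Model T — 9–2, Model W advances.
Round 3: Model W vs Model U — 8–3, Model W advances.
Round 4: Model W vs Concept 3 — 5–6, Concept 3 advances.
Concept 3 survives the agenda.

Concept 3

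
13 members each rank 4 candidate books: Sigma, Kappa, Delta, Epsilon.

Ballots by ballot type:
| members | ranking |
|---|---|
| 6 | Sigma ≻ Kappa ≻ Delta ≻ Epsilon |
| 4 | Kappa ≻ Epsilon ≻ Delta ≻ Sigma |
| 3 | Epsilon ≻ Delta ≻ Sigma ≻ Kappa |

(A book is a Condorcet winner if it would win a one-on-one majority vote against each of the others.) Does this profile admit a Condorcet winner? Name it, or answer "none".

none

Pairwise majorities:
Sigma vs Kappa: Sigma, 9–4.
Sigma–Delta: Delta 7–6.
Sigma vs Epsilon: Epsilon wins 7–6.
Kappa vs Delta: Kappa wins 10–3.
Kappa vs Epsilon: Kappa, 10–3.
Delta vs Epsilon: Epsilon, 7–6.
Every book loses at least once (Sigma loses to Delta; Kappa loses to Sigma; Delta loses to Kappa; Epsilon loses to Kappa). The majority relation contains the cycle Sigma > Kappa > Delta > Sigma, so there is no Condorcet winner.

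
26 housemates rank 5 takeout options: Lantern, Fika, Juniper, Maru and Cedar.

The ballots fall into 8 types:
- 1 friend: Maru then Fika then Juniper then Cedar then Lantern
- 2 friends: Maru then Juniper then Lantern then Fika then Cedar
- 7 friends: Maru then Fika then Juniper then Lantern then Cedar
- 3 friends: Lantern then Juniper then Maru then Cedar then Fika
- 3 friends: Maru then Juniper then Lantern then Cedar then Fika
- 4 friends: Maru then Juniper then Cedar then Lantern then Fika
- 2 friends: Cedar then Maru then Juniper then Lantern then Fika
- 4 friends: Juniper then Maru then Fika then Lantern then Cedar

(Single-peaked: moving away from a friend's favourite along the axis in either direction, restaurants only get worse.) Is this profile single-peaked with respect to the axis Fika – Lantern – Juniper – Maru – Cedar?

Axis positions: Fika=1, Lantern=2, Juniper=3, Maru=4, Cedar=5.
Type 1: ranking walks positions 4-1-3-5-2; Fika is ranked above Juniper even though Juniper lies between Fika and the peak Maru on the axis — preferences dip and rise again. Not single-peaked.
Type 2 (peak Maru at position 4): ranking walks positions 4-3-2-1-5, expanding outward from the peak — single-peaked.
Type 3: ranking walks positions 4-1-3-2-5; Fika is ranked above Juniper even though Juniper lies between Fika and the peak Maru on the axis — preferences dip and rise again. Not single-peaked.
Type 4 (peak Lantern at position 2): ranking walks positions 2-3-4-5-1, expanding outward from the peak — single-peaked.
Type 5 (peak Maru at position 4): ranking walks positions 4-3-2-5-1, expanding outward from the peak — single-peaked.
Type 6 (peak Maru at position 4): ranking walks positions 4-3-5-2-1, expanding outward from the peak — single-peaked.
Type 7 (peak Cedar at position 5): ranking walks positions 5-4-3-2-1, expanding outward from the peak — single-peaked.
Type 8: ranking walks positions 3-4-1-2-5; Fika is ranked above Lantern even though Lantern lies between Fika and the peak Juniper on the axis — preferences dip and rise again. Not single-peaked.
Type 1 violates single-peakedness, so the profile is not single-peaked on this axis.

no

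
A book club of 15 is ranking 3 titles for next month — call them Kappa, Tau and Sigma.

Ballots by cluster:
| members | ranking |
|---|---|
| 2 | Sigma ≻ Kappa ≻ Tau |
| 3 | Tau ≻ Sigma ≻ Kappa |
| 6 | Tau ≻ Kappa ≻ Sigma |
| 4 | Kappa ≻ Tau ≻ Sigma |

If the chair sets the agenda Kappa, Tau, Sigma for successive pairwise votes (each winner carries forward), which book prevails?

Round 1: Kappa vs Tau — 6–9, Tau advances.
Round 2: Tau vs Sigma — 13–2, Tau advances.
The agenda winner is Tau.

Tau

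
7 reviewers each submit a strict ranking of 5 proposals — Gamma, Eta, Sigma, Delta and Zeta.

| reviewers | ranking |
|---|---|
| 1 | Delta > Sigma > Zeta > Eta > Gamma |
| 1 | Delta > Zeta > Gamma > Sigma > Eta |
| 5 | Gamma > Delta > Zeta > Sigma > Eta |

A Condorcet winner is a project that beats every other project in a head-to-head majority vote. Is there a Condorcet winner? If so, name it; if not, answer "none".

Gamma

Check each pair by majority over 7 ballots:
Gamma vs Eta: 1+5 = 6 for Gamma, 1 for Eta — Gamma by 6–1.
Gamma vs Sigma: Gamma, 6–1.
Gamma vs Delta: Gamma is ranked higher on 5 ballots, Delta on 2. Gamma wins 5–2.
Gamma vs Zeta: 5 to 2, Gamma.
Eta vs Sigma: 0 for Eta, 7 for Sigma — Sigma by 7–0.
Eta vs Delta: Delta wins 7–0.
Eta vs Zeta: Zeta, 7–0.
Sigma vs Delta: Sigma is ranked higher on 0 ballots, Delta on 7. Delta wins 7–0.
Sigma vs Zeta: Zeta wins 6–1.
Delta vs Zeta: 7 to 0, Delta.
Only Gamma has no losses; Gamma is the Condorcet winner.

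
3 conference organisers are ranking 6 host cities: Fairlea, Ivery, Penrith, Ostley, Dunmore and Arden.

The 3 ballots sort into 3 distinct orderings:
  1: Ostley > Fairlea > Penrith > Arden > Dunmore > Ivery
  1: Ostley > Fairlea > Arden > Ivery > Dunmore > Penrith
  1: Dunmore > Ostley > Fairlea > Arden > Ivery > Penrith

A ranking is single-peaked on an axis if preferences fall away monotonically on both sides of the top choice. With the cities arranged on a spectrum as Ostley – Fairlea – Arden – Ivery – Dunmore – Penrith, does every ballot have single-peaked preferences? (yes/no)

no

Axis positions: Ostley=1, Fairlea=2, Arden=3, Ivery=4, Dunmore=5, Penrith=6.
Ballot type 1: ranking walks positions 1-2-6-3-5-4; Penrith is ranked above Arden even though Arden lies between Penrith and the peak Ostley on the axis — preferences dip and rise again. Not single-peaked.
Ballot type 2 (peak Ostley at position 1): ranking walks positions 1-2-3-4-5-6, expanding outward from the peak — single-peaked.
Ballot type 3: ranking walks positions 5-1-2-3-4-6; Ostley is ranked above Ivery even though Ivery lies between Ostley and the peak Dunmore on the axis — preferences dip and rise again. Not single-peaked.
Ballot type 1 violates single-peakedness, so the profile is not single-peaked on this axis.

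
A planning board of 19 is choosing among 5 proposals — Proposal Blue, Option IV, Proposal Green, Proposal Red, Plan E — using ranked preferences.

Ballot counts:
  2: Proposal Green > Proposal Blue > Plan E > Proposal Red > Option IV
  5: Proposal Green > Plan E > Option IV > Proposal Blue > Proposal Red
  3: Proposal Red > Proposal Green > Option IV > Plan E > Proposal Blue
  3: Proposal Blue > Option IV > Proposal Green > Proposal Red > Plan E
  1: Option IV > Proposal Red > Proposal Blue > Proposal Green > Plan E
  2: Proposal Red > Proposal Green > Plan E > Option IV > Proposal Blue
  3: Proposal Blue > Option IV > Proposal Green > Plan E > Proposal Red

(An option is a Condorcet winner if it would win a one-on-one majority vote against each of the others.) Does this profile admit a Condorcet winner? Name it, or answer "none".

Check each pair by majority over 19 ballots:
Proposal Blue vs Option IV: 8 to 11, Option IV.
Proposal Blue vs Proposal Green: 3+1+3 = 7 for Proposal Blue, 12 for Proposal Green — Proposal Green by 12–7.
Proposal Blue–Proposal Red: Proposal Blue 13–6.
Proposal Blue vs Plan E: 2+3+1+3 = 9 for Proposal Blue, 10 for Plan E — Plan E by 10–9.
Option IV vs Proposal Green: 7 to 12, Proposal Green.
Option IV vs Proposal Red: Option IV, 12–7.
Option IV vs Plan E: 3+3+1+3 = 10 for Option IV, 9 for Plan E — Option IV by 10–9.
Proposal Green vs Proposal Red: Proposal Green is ranked higher on 2+5+3+3 = 13 ballots, Proposal Red on 6. Proposal Green wins 13–6.
Proposal Green vs Plan E: Proposal Green preferred on 19 ballots; Proposal Green wins 19–0.
Proposal Red vs Plan E: Plan E wins 10–9.
Only Proposal Green has no losses; Proposal Green is the Condorcet winner.

Proposal Green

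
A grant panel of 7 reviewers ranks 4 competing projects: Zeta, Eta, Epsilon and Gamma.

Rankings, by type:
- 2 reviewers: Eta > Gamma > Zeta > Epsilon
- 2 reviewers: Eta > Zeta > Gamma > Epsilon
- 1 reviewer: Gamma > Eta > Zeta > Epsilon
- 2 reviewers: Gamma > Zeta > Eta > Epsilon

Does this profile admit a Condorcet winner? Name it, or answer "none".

Head-to-head results (7 reviewers):
Zeta vs Eta: Zeta preferred on 2 ballots; Eta wins 5–2.
Zeta vs Epsilon: Zeta wins 7–0.
Zeta vs Gamma: Zeta preferred on 2 ballots; Gamma wins 5–2.
Eta vs Epsilon: Eta wins 7–0.
Eta–Gamma: Eta 4–3.
Epsilon vs Gamma: 0 to 7, Gamma.
Only Eta has no losses; Eta is the Condorcet winner.

Eta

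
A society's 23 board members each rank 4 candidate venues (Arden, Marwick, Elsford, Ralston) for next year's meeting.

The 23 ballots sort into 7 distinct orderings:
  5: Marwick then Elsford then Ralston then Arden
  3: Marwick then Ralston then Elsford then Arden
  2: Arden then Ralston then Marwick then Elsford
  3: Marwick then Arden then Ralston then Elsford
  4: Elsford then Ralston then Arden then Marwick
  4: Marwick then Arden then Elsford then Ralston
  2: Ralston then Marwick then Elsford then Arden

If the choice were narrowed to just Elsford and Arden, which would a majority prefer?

Elsford

Ballots ranking Elsford above Arden: 5 + 3 + 4 + 2 = 14.
Ballots ranking Arden above Elsford: 23 − 14 = 9.
Elsford wins the head-to-head 14–9.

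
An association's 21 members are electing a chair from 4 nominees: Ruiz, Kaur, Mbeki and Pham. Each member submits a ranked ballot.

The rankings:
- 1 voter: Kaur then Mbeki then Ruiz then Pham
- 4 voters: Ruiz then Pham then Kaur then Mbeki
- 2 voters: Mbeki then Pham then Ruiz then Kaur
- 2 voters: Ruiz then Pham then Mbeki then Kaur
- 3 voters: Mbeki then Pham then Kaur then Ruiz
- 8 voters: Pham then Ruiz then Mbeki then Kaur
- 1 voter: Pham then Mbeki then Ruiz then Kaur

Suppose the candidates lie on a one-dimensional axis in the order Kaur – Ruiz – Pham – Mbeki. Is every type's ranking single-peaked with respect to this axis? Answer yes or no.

no

Axis positions: Kaur=1, Ruiz=2, Pham=3, Mbeki=4.
Type 1: ranking walks positions 1-4-2-3; Mbeki is ranked above Ruiz even though Ruiz lies between Mbeki and the peak Kaur on the axis — preferences dip and rise again. Not single-peaked.
Type 2 (peak Ruiz at position 2): ranking walks positions 2-3-1-4, expanding outward from the peak — single-peaked.
Type 3 (peak Mbeki at position 4): ranking walks positions 4-3-2-1, expanding outward from the peak — single-peaked.
Type 4 (peak Ruiz at position 2): ranking walks positions 2-3-4-1, expanding outward from the peak — single-peaked.
Type 5: ranking walks positions 4-3-1-2; Kaur is ranked above Ruiz even though Ruiz lies between Kaur and the peak Mbeki on the axis — preferences dip and rise again. Not single-peaked.
Type 6 (peak Pham at position 3): ranking walks positions 3-2-4-1, expanding outward from the peak — single-peaked.
Type 7 (peak Pham at position 3): ranking walks positions 3-4-2-1, expanding outward from the peak — single-peaked.
Type 1 violates single-peakedness, so the profile is not single-peaked on this axis.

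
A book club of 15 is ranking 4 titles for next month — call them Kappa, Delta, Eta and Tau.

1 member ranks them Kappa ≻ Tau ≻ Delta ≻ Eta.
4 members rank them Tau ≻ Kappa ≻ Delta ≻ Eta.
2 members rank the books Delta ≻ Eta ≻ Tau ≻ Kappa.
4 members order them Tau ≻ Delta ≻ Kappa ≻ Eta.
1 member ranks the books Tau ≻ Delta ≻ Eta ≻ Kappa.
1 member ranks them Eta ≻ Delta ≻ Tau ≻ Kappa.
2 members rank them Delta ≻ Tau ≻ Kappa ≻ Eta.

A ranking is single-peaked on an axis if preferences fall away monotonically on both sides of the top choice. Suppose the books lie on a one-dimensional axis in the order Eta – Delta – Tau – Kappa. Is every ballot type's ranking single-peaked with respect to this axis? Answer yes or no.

Axis positions: Eta=1, Delta=2, Tau=3, Kappa=4.
Ballot type 1 (peak Kappa at position 4): ranking walks positions 4-3-2-1, expanding outward from the peak — single-peaked.
Ballot type 2 (peak Tau at position 3): ranking walks positions 3-4-2-1, expanding outward from the peak — single-peaked.
Ballot type 3 (peak Delta at position 2): ranking walks positions 2-1-3-4, expanding outward from the peak — single-peaked.
Ballot type 4 (peak Tau at position 3): ranking walks positions 3-2-4-1, expanding outward from the peak — single-peaked.
Ballot type 5 (peak Tau at position 3): ranking walks positions 3-2-1-4, expanding outward from the peak — single-peaked.
Ballot type 6 (peak Eta at position 1): ranking walks positions 1-2-3-4, expanding outward from the peak — single-peaked.
Ballot type 7 (peak Delta at position 2): ranking walks positions 2-3-4-1, expanding outward from the peak — single-peaked.
Every ranking is single-peaked on this axis.

yes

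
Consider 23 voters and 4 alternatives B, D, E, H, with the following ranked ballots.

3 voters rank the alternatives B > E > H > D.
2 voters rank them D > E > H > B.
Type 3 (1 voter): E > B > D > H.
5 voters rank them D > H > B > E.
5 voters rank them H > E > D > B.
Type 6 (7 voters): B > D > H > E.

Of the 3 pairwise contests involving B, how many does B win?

1

B against each rival (23 voters):
B vs D: D, 12–11.
B vs E: 15 to 8, B.
B vs H: H, 12–11.
B beats E; loses to D, H — 1 pairwise win.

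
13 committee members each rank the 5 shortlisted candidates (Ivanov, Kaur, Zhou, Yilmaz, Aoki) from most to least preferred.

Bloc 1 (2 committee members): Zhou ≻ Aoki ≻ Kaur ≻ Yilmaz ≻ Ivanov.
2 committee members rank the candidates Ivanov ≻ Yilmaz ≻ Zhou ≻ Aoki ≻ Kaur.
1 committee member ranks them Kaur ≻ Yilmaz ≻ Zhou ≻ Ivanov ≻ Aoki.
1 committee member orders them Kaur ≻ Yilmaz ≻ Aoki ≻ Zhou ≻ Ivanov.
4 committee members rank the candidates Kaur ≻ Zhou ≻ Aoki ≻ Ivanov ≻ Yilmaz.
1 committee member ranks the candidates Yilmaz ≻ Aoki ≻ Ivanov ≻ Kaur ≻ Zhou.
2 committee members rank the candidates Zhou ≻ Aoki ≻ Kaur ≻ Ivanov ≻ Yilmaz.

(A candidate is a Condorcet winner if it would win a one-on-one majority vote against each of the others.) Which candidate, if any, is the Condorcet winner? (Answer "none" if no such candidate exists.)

none

Pairwise majorities:
Ivanov vs Kaur: 3 to 10, Kaur.
Ivanov vs Zhou: Ivanov is ranked higher on 2+1 = 3 ballots, Zhou on 10. Zhou wins 10–3.
Ivanov vs Yilmaz: Ivanov preferred on 2+4+2 = 8 ballots; Ivanov wins 8–5.
Ivanov–Aoki: Aoki 10–3.
Kaur vs Zhou: 1+1+4+1 = 7 for Kaur, 6 for Zhou — Kaur by 7–6.
Kaur vs Yilmaz: Kaur is ranked higher on 2+1+1+4+2 = 10 ballots, Yilmaz on 3. Kaur wins 10–3.
Kaur vs Aoki: Kaur preferred on 1+1+4 = 6 ballots; Aoki wins 7–6.
Zhou vs Yilmaz: Zhou, 8–5.
Zhou vs Aoki: 2+2+1+4+2 = 11 for Zhou, 2 for Aoki — Zhou by 11–2.
Yilmaz vs Aoki: Aoki, 8–5.
Every candidate loses at least once (Ivanov loses to Kaur; Kaur loses to Aoki; Zhou loses to Kaur; Yilmaz loses to Ivanov; Aoki loses to Zhou). The majority relation contains the cycle Kaur > Zhou > Aoki > Kaur, so there is no Condorcet winner.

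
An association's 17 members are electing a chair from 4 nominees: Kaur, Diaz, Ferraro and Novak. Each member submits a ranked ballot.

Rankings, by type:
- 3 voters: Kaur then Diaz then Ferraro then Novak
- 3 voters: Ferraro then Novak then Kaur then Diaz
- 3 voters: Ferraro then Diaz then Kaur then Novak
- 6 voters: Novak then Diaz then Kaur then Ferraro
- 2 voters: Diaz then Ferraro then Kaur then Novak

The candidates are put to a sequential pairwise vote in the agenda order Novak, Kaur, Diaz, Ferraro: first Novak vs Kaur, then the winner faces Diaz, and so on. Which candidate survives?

Round 1: Novak vs Kaur — 9–8, Novak advances.
Round 2: Novak vs Diaz — 9–8, Novak advances.
Round 3: Novak vs Ferraro — 6–11, Ferraro advances.
Ferraro survives the agenda.

Ferraro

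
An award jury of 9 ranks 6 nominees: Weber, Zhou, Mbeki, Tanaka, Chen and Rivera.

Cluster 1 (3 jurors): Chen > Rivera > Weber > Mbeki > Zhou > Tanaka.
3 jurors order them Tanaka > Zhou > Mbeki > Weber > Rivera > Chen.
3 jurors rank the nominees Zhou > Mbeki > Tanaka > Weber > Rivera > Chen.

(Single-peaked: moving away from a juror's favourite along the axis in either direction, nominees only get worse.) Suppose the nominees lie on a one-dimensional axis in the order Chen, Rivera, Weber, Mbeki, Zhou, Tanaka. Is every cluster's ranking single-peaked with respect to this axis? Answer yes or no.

yes

Axis positions: Chen=1, Rivera=2, Weber=3, Mbeki=4, Zhou=5, Tanaka=6.
Cluster 1 (peak Chen at position 1): ranking walks positions 1-2-3-4-5-6, expanding outward from the peak — single-peaked.
Cluster 2 (peak Tanaka at position 6): ranking walks positions 6-5-4-3-2-1, expanding outward from the peak — single-peaked.
Cluster 3 (peak Zhou at position 5): ranking walks positions 5-4-6-3-2-1, expanding outward from the peak — single-peaked.
Every ranking is single-peaked on this axis.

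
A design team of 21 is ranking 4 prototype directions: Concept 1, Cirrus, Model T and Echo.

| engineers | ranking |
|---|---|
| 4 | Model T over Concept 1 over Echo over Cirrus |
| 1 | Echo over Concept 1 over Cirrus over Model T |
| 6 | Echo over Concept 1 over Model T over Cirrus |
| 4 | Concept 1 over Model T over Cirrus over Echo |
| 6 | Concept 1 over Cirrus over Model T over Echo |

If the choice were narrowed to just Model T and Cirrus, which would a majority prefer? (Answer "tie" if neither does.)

Model T

Ballots ranking Model T above Cirrus: 4 + 6 + 4 = 14.
Ballots ranking Cirrus above Model T: 21 − 14 = 7.
Model T wins the head-to-head 14–7.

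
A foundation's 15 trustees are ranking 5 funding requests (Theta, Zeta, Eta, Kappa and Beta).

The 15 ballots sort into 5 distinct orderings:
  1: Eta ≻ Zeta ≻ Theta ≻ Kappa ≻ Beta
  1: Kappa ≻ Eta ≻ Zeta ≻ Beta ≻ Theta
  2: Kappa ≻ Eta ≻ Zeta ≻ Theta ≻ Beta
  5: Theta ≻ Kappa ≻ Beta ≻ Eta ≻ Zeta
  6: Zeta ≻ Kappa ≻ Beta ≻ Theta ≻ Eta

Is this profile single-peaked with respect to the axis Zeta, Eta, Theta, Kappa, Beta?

no

Axis positions: Zeta=1, Eta=2, Theta=3, Kappa=4, Beta=5.
Group 1 (peak Eta at position 2): ranking walks positions 2-1-3-4-5, expanding outward from the peak — single-peaked.
Group 2: ranking walks positions 4-2-1-5-3; Eta is ranked above Theta even though Theta lies between Eta and the peak Kappa on the axis — preferences dip and rise again. Not single-peaked.
Group 3: ranking walks positions 4-2-1-3-5; Eta is ranked above Theta even though Theta lies between Eta and the peak Kappa on the axis — preferences dip and rise again. Not single-peaked.
Group 4 (peak Theta at position 3): ranking walks positions 3-4-5-2-1, expanding outward from the peak — single-peaked.
Group 5: ranking walks positions 1-4-5-3-2; Kappa is ranked above Eta even though Eta lies between Kappa and the peak Zeta on the axis — preferences dip and rise again. Not single-peaked.
Group 2 violates single-peakedness, so the profile is not single-peaked on this axis.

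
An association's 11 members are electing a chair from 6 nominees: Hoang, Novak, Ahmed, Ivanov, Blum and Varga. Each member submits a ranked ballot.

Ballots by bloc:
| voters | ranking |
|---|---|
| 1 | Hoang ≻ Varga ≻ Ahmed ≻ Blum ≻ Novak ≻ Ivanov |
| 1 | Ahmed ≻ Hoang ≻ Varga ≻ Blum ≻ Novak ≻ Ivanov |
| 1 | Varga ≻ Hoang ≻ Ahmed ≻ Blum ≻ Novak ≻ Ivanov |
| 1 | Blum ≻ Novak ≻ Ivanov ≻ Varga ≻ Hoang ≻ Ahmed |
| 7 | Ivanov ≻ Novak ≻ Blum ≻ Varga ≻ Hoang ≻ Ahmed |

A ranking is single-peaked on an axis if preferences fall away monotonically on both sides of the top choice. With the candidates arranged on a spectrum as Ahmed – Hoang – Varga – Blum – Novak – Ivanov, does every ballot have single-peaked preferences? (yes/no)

yes

Axis positions: Ahmed=1, Hoang=2, Varga=3, Blum=4, Novak=5, Ivanov=6.
Bloc 1 (peak Hoang at position 2): ranking walks positions 2-3-1-4-5-6, expanding outward from the peak — single-peaked.
Bloc 2 (peak Ahmed at position 1): ranking walks positions 1-2-3-4-5-6, expanding outward from the peak — single-peaked.
Bloc 3 (peak Varga at position 3): ranking walks positions 3-2-1-4-5-6, expanding outward from the peak — single-peaked.
Bloc 4 (peak Blum at position 4): ranking walks positions 4-5-6-3-2-1, expanding outward from the peak — single-peaked.
Bloc 5 (peak Ivanov at position 6): ranking walks positions 6-5-4-3-2-1, expanding outward from the peak — single-peaked.
Every ranking is single-peaked on this axis.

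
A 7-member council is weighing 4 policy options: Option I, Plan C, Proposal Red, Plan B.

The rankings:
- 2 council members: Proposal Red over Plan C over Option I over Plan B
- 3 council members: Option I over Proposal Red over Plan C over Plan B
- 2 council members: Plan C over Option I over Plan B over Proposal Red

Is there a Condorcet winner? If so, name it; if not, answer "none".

none

Pairwise majorities:
Option I vs Plan C: Option I preferred on 3 ballots; Plan C wins 4–3.
Option I vs Proposal Red: Option I preferred on 3+2 = 5 ballots; Option I wins 5–2.
Option I vs Plan B: 7 to 0, Option I.
Plan C vs Proposal Red: Plan C is ranked higher on 2 ballots, Proposal Red on 5. Proposal Red wins 5–2.
Plan C vs Plan B: 2+3+2 = 7 for Plan C, 0 for Plan B — Plan C by 7–0.
Proposal Red vs Plan B: Proposal Red is ranked higher on 2+3 = 5 ballots, Plan B on 2. Proposal Red wins 5–2.
No option is unbeaten: Option I loses to Plan C; Plan C loses to Proposal Red; Proposal Red loses to Option I; Plan B loses to Option I. In particular Option I > Proposal Red > Plan C > Option I is a majority cycle — no Condorcet winner exists.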